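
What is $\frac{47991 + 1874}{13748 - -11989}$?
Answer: $\frac{49865}{25737} \approx 1.9375$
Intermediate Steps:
$\frac{47991 + 1874}{13748 - -11989} = \frac{49865}{13748 + \left(-4062 + 16051\right)} = \frac{49865}{13748 + 11989} = \frac{49865}{25737}$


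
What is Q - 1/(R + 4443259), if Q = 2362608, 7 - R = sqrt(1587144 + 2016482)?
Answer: 23322023151213819887/9871304571565 - sqrt(3603626)/19742609143130 ≈ 2.3626e+6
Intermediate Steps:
R = 7 - sqrt(3603626) (R = 7 - sqrt(1587144 + 2016482) = 7 - sqrt(3603626) ≈ -1891.3)
Q - 1/(R + 4443259) = 2362608 - 1/((7 - sqrt(3603626)) + 4443259) = 2362608 - 1/(4443266 - sqrt(3603626))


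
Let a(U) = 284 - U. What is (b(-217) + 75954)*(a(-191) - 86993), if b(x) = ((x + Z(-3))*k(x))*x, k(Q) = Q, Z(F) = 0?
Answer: 877496615962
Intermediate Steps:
b(x) = x³ (b(x) = ((x + 0)*x)*x = (x*x)*x = x²*x = x³)
(b(-217) + 75954)*(a(-191) - 86993) = ((-217)³ + 75954)*((284 - 1*(-191)) - 86993) = (-10218313 + 75954)*((284 + 191) - 86993) = -10142359*(475 - 86993) = -10142359*(-86518) = 877496615962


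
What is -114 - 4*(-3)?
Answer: -102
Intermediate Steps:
-114 - 4*(-3) = -114 - 1*(-12) = -114 + 12 = -102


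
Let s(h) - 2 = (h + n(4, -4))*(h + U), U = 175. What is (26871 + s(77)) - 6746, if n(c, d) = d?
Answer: 38523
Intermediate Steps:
s(h) = 2 + (-4 + h)*(175 + h) (s(h) = 2 + (h - 4)*(h + 175) = 2 + (-4 + h)*(175 + h))
(26871 + s(77)) - 6746 = (26871 + (-698 + 77² + 171*77)) - 6746 = (26871 + (-698 + 5929 + 13167)) - 6746 = (26871 + 18398) - 6746 = 45269 - 6746 = 38523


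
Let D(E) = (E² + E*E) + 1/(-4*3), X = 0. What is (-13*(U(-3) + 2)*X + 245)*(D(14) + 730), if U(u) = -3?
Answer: 3298435/12 ≈ 2.7487e+5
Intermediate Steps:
D(E) = -1/12 + 2*E² (D(E) = (E² + E²) + 1/(-12) = 2*E² - 1/12 = -1/12 + 2*E²)
(-13*(U(-3) + 2)*X + 245)*(D(14) + 730) = (-13*(-3 + 2)*0 + 245)*((-1/12 + 2*14²) + 730) = (-(-13)*0 + 245)*((-1/12 + 2*196) + 730) = (-13*0 + 245)*((-1/12 + 392) + 730) = (0 + 245)*(4703/12 + 730) = 245*(13463/12) = 3298435/12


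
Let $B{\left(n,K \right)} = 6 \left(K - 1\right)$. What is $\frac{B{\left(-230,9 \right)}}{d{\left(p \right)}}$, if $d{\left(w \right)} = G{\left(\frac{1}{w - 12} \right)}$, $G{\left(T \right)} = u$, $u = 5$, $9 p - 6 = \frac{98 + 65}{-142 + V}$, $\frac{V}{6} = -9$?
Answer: $\frac{48}{5} \approx 9.6$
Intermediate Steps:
$B{\left(n,K \right)} = -6 + 6 K$ ($B{\left(n,K \right)} = 6 \left(-1 + K\right) = -6 + 6 K$)
$V = -54$ ($V = 6 \left(-9\right) = -54$)
$p = \frac{1013}{1764}$ ($p = \frac{2}{3} + \frac{\left(98 + 65\right) \frac{1}{-142 - 54}}{9} = \frac{2}{3} + \frac{163 \frac{1}{-196}}{9} = \frac{2}{3} + \frac{163 \left(- \frac{1}{196}\right)}{9} = \frac{2}{3} + \frac{1}{9} \left(- \frac{163}{196}\right) = \frac{2}{3} - \frac{163}{1764} = \frac{1013}{1764} \approx 0.57426$)
$G{\left(T \right)} = 5$
$d{\left(w \right)} = 5$
$\frac{B{\left(-230,9 \right)}}{d{\left(p \right)}} = \frac{-6 + 6 \cdot 9}{5} = \left(-6 + 54\right) \frac{1}{5} = 48 \cdot \frac{1}{5} = \frac{48}{5}$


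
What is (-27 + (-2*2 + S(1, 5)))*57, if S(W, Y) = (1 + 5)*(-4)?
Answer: -3135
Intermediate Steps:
S(W, Y) = -24 (S(W, Y) = 6*(-4) = -24)
(-27 + (-2*2 + S(1, 5)))*57 = (-27 + (-2*2 - 24))*57 = (-27 + (-4 - 24))*57 = (-27 - 28)*57 = -55*57 = -3135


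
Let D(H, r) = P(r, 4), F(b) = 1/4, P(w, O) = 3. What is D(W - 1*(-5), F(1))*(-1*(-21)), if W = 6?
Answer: 63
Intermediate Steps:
F(b) = 1/4
D(H, r) = 3
D(W - 1*(-5), F(1))*(-1*(-21)) = 3*(-1*(-21)) = 3*21 = 63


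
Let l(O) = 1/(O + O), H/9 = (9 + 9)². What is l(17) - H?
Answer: -99143/34 ≈ -2916.0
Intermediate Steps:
H = 2916 (H = 9*(9 + 9)² = 9*18² = 9*324 = 2916)
l(O) = 1/(2*O)
l(17) - H = (½)/17 - 1*2916 = (½)*(1/17) - 2916 = 1/34 - 2916 = -99143/34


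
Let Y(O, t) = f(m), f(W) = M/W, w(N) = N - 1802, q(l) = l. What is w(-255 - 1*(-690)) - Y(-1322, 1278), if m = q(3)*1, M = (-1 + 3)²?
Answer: -4105/3 ≈ -1368.3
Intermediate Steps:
w(N) = -1802 + N
M = 4 (M = 2² = 4)
m = 3 (m = 3*1 = 3)
f(W) = 4/W
Y(O, t) = 4/3
w(-255 - 1*(-690)) - Y(-1322, 1278) = (-1802 + (-255 - 1*(-690))) - 1*4/3 = (-1802 + (-255 + 690)) - 4/3 = (-1802 + 435) - 4/3 = -1367 - 4/3 = -4105/3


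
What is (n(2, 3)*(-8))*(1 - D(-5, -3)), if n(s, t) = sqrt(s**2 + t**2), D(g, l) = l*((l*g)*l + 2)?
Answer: 1024*sqrt(13) ≈ 3692.1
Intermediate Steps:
D(g, l) = l*(2 + g*l**2) (D(g, l) = l*((g*l)*l + 2) = l*(g*l**2 + 2) = l*(2 + g*l**2))
(n(2, 3)*(-8))*(1 - D(-5, -3)) = (sqrt(2**2 + 3**2)*(-8))*(1 - (-3)*(2 - 5*(-3)**2)) = (sqrt(4 + 9)*(-8))*(1 - (-3)*(2 - 5*9)) = (sqrt(13)*(-8))*(1 - (-3)*(2 - 45)) = (-8*sqrt(13))*(1 - (-3)*(-43)) = (-8*sqrt(13))*(1 - 1*129) = (-8*sqrt(13))*(1 - 129) = -8*sqrt(13)*(-128) = 1024*sqrt(13)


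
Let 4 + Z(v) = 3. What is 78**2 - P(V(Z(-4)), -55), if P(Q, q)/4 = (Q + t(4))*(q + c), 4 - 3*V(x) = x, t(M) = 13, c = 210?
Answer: -9028/3 ≈ -3009.3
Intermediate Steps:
Z(v) = -1 (Z(v) = -4 + 3 = -1)
V(x) = 4/3 - x/3
P(Q, q) = 4*(13 + Q)*(210 + q) (P(Q, q) = 4*((Q + 13)*(q + 210)) = 4*((13 + Q)*(210 + q)) = 4*(13 + Q)*(210 + q))
78**2 - P(V(Z(-4)), -55) = 78**2 - (10920 + 52*(-55) + 840*(4/3 - 1/3*(-1)) + 4*(4/3 - 1/3*(-1))*(-55)) = 6084 - (10920 - 2860 + 840*(4/3 + 1/3) + 4*(4/3 + 1/3)*(-55)) = 6084 - (10920 - 2860 + 840*(5/3) + 4*(5/3)*(-55)) = 6084 - (10920 - 2860 + 1400 - 1100/3) = 6084 - 1*27280/3 = 6084 - 27280/3 = -9028/3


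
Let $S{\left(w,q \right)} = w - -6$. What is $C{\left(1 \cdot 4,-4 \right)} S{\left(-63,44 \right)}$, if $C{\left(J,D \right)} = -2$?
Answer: $114$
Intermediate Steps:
$S{\left(w,q \right)} = 6 + w$ ($S{\left(w,q \right)} = w + 6 = 6 + w$)
$C{\left(1 \cdot 4,-4 \right)} S{\left(-63,44 \right)} = - 2 \left(6 - 63\right) = \left(-2\right) \left(-57\right) = 114$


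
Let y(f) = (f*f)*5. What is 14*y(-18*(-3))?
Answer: 204120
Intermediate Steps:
y(f) = 5*f² (y(f) = f²*5 = 5*f²)
14*y(-18*(-3)) = 14*(5*(-18*(-3))²) = 14*(5*54²) = 14*(5*2916) = 14*14580 = 204120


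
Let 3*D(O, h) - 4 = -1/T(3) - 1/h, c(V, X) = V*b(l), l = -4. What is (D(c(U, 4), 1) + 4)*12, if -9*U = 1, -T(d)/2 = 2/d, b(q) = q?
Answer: 63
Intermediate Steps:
T(d) = -4/d
U = -⅑ (U = -⅑*1 = -⅑ ≈ -0.11111)
c(V, X) = -4*V (c(V, X) = V*(-4) = -4*V)
D(O, h) = 19/12 - 1/(3*h) (D(O, h) = 4/3 + (-1/((-4/3)) - 1/h)/3 = 4/3 + (-1/((-4*⅓)) - 1/h)/3 = 4/3 + (-1/(-4/3) - 1/h)/3 = 4/3 + (-1*(-¾) - 1/h)/3 = 4/3 + (¾ - 1/h)/3 = 4/3 + (¼ - 1/(3*h)) = 19/12 - 1/(3*h))
(D(c(U, 4), 1) + 4)*12 = ((1/12)*(-4 + 19*1)/1 + 4)*12 = ((1/12)*1*(-4 + 19) + 4)*12 = ((1/12)*1*15 + 4)*12 = (5/4 + 4)*12 = (21/4)*12 = 63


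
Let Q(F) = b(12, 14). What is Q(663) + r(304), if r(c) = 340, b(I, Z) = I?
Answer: 352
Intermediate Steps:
Q(F) = 12
Q(663) + r(304) = 12 + 340 = 352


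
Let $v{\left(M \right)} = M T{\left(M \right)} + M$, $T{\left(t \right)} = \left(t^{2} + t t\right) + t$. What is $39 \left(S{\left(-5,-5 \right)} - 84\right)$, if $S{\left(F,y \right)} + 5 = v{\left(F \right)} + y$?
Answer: $-12636$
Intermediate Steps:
$T{\left(t \right)} = t + 2 t^{2}$ ($T{\left(t \right)} = \left(t^{2} + t^{2}\right) + t = 2 t^{2} + t = t + 2 t^{2}$)
$v{\left(M \right)} = M + M^{2} \left(1 + 2 M\right)$ ($v{\left(M \right)} = M M \left(1 + 2 M\right) + M = M^{2} \left(1 + 2 M\right) + M = M + M^{2} \left(1 + 2 M\right)$)
$S{\left(F,y \right)} = -5 + y + F \left(1 + F \left(1 + 2 F\right)\right)$ ($S{\left(F,y \right)} = -5 + \left(F \left(1 + F \left(1 + 2 F\right)\right) + y\right) = -5 + \left(y + F \left(1 + F \left(1 + 2 F\right)\right)\right) = -5 + y + F \left(1 + F \left(1 + 2 F\right)\right)$)
$39 \left(S{\left(-5,-5 \right)} - 84\right) = 39 \left(\left(-5 - 5 - 5 \left(1 - 5 \left(1 + 2 \left(-5\right)\right)\right)\right) - 84\right) = 39 \left(\left(-5 - 5 - 5 \left(1 - 5 \left(1 - 10\right)\right)\right) - 84\right) = 39 \left(\left(-5 - 5 - 5 \left(1 - -45\right)\right) - 84\right) = 39 \left(\left(-5 - 5 - 5 \left(1 + 45\right)\right) - 84\right) = 39 \left(\left(-5 - 5 - 230\right) - 84\right) = 39 \left(-240 - 84\right) = 39 \left(-324\right) = -12636$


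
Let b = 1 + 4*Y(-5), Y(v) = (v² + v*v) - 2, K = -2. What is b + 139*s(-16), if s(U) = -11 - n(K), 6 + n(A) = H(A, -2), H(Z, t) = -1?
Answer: -363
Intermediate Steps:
n(A) = -7 (n(A) = -6 - 1 = -7)
Y(v) = -2 + 2*v² (Y(v) = (v² + v²) - 2 = 2*v² - 2 = -2 + 2*v²)
s(U) = -4 (s(U) = -11 - 1*(-7) = -11 + 7 = -4)
b = 193 (b = 1 + 4*(-2 + 2*(-5)²) = 1 + 4*(-2 + 2*25) = 1 + 4*(-2 + 50) = 1 + 4*48 = 1 + 192 = 193)
b + 139*s(-16) = 193 + 139*(-4) = 193 - 556 = -363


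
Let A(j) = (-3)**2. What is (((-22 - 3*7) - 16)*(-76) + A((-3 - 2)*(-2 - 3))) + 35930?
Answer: 40423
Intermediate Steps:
A(j) = 9
(((-22 - 3*7) - 16)*(-76) + A((-3 - 2)*(-2 - 3))) + 35930 = (((-22 - 3*7) - 16)*(-76) + 9) + 35930 = (((-22 - 21) - 16)*(-76) + 9) + 35930 = ((-43 - 16)*(-76) + 9) + 35930 = (-59*(-76) + 9) + 35930 = (4484 + 9) + 35930 = 4493 + 35930 = 40423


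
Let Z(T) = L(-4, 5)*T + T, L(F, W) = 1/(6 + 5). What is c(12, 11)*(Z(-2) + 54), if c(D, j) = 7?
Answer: 3990/11 ≈ 362.73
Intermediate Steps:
L(F, W) = 1/11
Z(T) = 12*T/11 (Z(T) = T/11 + T = 12*T/11)
c(12, 11)*(Z(-2) + 54) = 7*((12/11)*(-2) + 54) = 7*(-24/11 + 54) = 7*(570/11) = 3990/11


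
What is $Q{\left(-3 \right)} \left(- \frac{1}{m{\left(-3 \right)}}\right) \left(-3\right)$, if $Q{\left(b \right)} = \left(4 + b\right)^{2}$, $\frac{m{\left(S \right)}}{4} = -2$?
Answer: $- \frac{3}{8} \approx -0.375$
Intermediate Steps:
$m{\left(S \right)} = -8$ ($m{\left(S \right)} = 4 \left(-2\right) = -8$)
$Q{\left(-3 \right)} \left(- \frac{1}{m{\left(-3 \right)}}\right) \left(-3\right) = \left(4 - 3\right)^{2} \left(- \frac{1}{-8}\right) \left(-3\right) = 1^{2} \left(\left(-1\right) \left(- \frac{1}{8}\right)\right) \left(-3\right) = 1 \cdot \frac{1}{8} \left(-3\right) = \frac{1}{8} \left(-3\right) = - \frac{3}{8}$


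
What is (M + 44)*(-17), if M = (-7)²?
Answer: -1581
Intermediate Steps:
M = 49
(M + 44)*(-17) = (49 + 44)*(-17) = 93*(-17) = -1581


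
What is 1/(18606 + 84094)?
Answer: 1/102700 ≈ 9.7371e-6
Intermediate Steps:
1/(18606 + 84094) = 1/102700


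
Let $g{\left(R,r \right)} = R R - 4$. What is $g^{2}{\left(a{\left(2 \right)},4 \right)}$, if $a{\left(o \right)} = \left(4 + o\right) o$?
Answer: $19600$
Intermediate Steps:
$a{\left(o \right)} = o \left(4 + o\right)$
$g{\left(R,r \right)} = -4 + R^{2}$ ($g{\left(R,r \right)} = R^{2} - 4 = -4 + R^{2}$)
$g^{2}{\left(a{\left(2 \right)},4 \right)} = \left(-4 + \left(2 \left(4 + 2\right)\right)^{2}\right)^{2} = \left(-4 + \left(2 \cdot 6\right)^{2}\right)^{2} = \left(-4 + 12^{2}\right)^{2} = \left(-4 + 144\right)^{2} = 140^{2} = 19600$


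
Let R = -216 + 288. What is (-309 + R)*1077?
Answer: -255249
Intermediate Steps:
R = 72
(-309 + R)*1077 = (-309 + 72)*1077 = -237*1077 = -255249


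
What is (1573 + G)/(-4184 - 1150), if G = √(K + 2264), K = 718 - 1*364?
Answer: -1573/5334 - √2618/5334 ≈ -0.30449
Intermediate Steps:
K = 354 (K = 718 - 364 = 354)
G = √2618 (G = √(354 + 2264) = √2618 ≈ 51.166)
(1573 + G)/(-4184 - 1150) = (1573 + √2618)/(-4184 - 1150) = (1573 + √2618)/(-5334) = (1573 + √2618)*(-1/5334) = -1573/5334 - √2618/5334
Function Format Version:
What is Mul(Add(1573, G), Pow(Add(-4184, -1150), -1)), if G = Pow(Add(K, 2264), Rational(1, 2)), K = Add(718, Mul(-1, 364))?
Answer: Add(Rational(-1573, 5334), Mul(Rational(-1, 5334), Pow(2618, Rational(1, 2)))) ≈ -0.30449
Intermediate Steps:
K = 354 (K = Add(718, -364) = 354)
G = Pow(2618, Rational(1, 2)) (G = Pow(Add(354, 2264), Rational(1, 2)) = Pow(2618, Rational(1, 2)) ≈ 51.166)
Mul(Add(1573, G), Pow(Add(-4184, -1150), -1)) = Mul(Add(1573, Pow(2618, Rational(1, 2))), Pow(Add(-4184, -1150), -1)) = Mul(Add(1573, Pow(2618, Rational(1, 2))), Pow(-5334, -1)) = Mul(Add(1573, Pow(2618, Rational(1, 2))), Rational(-1, 5334)) = Add(Rational(-1573, 5334), Mul(Rational(-1, 5334), Pow(2618, Rational(1, 2))))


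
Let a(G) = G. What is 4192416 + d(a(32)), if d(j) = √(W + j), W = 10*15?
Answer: 4192416 + √182 ≈ 4.1924e+6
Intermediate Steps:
W = 150
d(j) = √(150 + j)
4192416 + d(a(32)) = 4192416 + √(150 + 32) = 4192416 + √182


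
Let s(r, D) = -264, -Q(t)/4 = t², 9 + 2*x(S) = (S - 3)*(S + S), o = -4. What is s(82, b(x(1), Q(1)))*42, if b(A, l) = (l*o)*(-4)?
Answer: -11088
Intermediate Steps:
x(S) = -9/2 + S*(-3 + S) (x(S) = -9/2 + ((S - 3)*(S + S))/2 = -9/2 + ((-3 + S)*(2*S))/2 = -9/2 + (2*S*(-3 + S))/2 = -9/2 + S*(-3 + S))
Q(t) = -4*t²
b(A, l) = 16*l (b(A, l) = (l*(-4))*(-4) = -4*l*(-4) = 16*l)
s(82, b(x(1), Q(1)))*42 = -264*42 = -11088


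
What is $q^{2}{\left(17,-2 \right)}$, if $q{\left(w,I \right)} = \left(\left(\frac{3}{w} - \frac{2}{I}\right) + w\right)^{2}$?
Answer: $\frac{9116621361}{83521} \approx 1.0915 \cdot 10^{5}$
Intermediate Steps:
$q{\left(w,I \right)} = \left(w - \frac{2}{I} + \frac{3}{w}\right)^{2}$ ($q{\left(w,I \right)} = \left(\left(- \frac{2}{I} + \frac{3}{w}\right) + w\right)^{2} = \left(w - \frac{2}{I} + \frac{3}{w}\right)^{2}$)
$q^{2}{\left(17,-2 \right)} = \left(\frac{\left(\left(-2\right) 17 + 3 \left(-2\right) - 2 \cdot 17^{2}\right)^{2}}{4 \cdot 289}\right)^{2} = \left(\frac{1}{4} \cdot \frac{1}{289} \left(-34 - 6 - 578\right)^{2}\right)^{2} = \left(\frac{1}{4} \cdot \frac{1}{289} \left(-618\right)^{2}\right)^{2} = \left(\frac{1}{4} \cdot \frac{1}{289} \cdot 381924\right)^{2} = \left(\frac{95481}{289}\right)^{2} = \frac{9116621361}{83521}$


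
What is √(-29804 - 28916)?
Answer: 4*I*√3670 ≈ 242.32*I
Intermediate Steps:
√(-29804 - 28916) = √(-58720) = 4*I*√3670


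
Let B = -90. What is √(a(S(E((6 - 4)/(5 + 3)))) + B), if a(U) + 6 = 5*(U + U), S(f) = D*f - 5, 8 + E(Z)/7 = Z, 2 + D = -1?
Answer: √5926/2 ≈ 38.490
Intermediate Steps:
D = -3 (D = -2 - 1 = -3)
E(Z) = -56 + 7*Z
S(f) = -5 - 3*f (S(f) = -3*f - 5 = -5 - 3*f)
a(U) = -6 + 10*U (a(U) = -6 + 5*(U + U) = -6 + 5*(2*U) = -6 + 10*U)
√(a(S(E((6 - 4)/(5 + 3)))) + B) = √((-6 + 10*(-5 - 3*(-56 + 7*((6 - 4)/(5 + 3))))) - 90) = √((-6 + 10*(-5 - 3*(-56 + 7*(2/8)))) - 90) = √((-6 + 10*(-5 - 3*(-56 + 7*(2*(⅛))))) - 90) = √((-6 + 10*(-5 - 3*(-56 + 7*(¼)))) - 90) = √((-6 + 10*(-5 - 3*(-56 + 7/4))) - 90) = √((-6 + 10*(-5 - 3*(-217/4))) - 90) = √((-6 + 10*(-5 + 651/4)) - 90) = √((-6 + 10*(631/4)) - 90) = √((-6 + 3155/2) - 90) = √(3143/2 - 90) = √(2963/2) = √5926/2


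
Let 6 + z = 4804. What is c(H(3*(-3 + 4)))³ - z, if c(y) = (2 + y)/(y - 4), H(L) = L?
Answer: -4923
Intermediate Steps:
z = 4798 (z = -6 + 4804 = 4798)
c(y) = (2 + y)/(-4 + y)
c(H(3*(-3 + 4)))³ - z = ((2 + 3*(-3 + 4))/(-4 + 3*(-3 + 4)))³ - 1*4798 = ((2 + 3*1)/(-4 + 3*1))³ - 4798 = ((2 + 3)/(-4 + 3))³ - 4798 = (5/(-1))³ - 4798 = (-1*5)³ - 4798 = (-5)³ - 4798 = -125 - 4798 = -4923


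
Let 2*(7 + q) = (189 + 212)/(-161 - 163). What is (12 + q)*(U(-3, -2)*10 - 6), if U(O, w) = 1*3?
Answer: 2839/27 ≈ 105.15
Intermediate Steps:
q = -4937/648 (q = -7 + ((189 + 212)/(-161 - 163))/2 = -7 + (401/(-324))/2 = -7 + (401*(-1/324))/2 = -7 + (½)*(-401/324) = -7 - 401/648 = -4937/648 ≈ -7.6188)
U(O, w) = 3
(12 + q)*(U(-3, -2)*10 - 6) = (12 - 4937/648)*(3*10 - 6) = 2839*(30 - 6)/648 = (2839/648)*24 = 2839/27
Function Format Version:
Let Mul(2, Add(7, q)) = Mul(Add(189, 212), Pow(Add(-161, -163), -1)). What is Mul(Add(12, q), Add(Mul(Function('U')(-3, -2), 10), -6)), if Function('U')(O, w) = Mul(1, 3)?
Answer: Rational(2839, 27) ≈ 105.15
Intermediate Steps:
q = Rational(-4937, 648) (q = Add(-7, Mul(Rational(1, 2), Mul(Add(189, 212), Pow(Add(-161, -163), -1)))) = Add(-7, Mul(Rational(1, 2), Mul(401, Pow(-324, -1)))) = Add(-7, Mul(Rational(1, 2), Mul(401, Rational(-1, 324)))) = Add(-7, Mul(Rational(1, 2), Rational(-401, 324))) = Add(-7, Rational(-401, 648)) = Rational(-4937, 648) ≈ -7.6188)
Function('U')(O, w) = 3
Mul(Add(12, q), Add(Mul(Function('U')(-3, -2), 10), -6)) = Mul(Add(12, Rational(-4937, 648)), Add(Mul(3, 10), -6)) = Mul(Rational(2839, 648), Add(30, -6)) = Mul(Rational(2839, 648), 24) = Rational(2839, 27)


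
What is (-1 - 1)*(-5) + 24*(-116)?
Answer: -2774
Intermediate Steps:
(-1 - 1)*(-5) + 24*(-116) = -2*(-5) - 2784 = 10 - 2784 = -2774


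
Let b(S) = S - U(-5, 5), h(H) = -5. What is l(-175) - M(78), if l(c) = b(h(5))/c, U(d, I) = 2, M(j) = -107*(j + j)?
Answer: 417301/25 ≈ 16692.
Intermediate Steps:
M(j) = -214*j
b(S) = -2 + S (b(S) = S - 1*2 = S - 2 = -2 + S)
l(c) = -7/c (l(c) = (-2 - 5)/c = -7/c)
l(-175) - M(78) = -7/(-175) - (-214)*78 = -7*(-1/175) - 1*(-16692) = 1/25 + 16692 = 417301/25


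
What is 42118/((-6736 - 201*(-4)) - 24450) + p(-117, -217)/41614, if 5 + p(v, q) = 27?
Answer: -438007512/316079137 ≈ -1.3858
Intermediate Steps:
p(v, q) = 22 (p(v, q) = -5 + 27 = 22)
42118/((-6736 - 201*(-4)) - 24450) + p(-117, -217)/41614 = 42118/((-6736 - 201*(-4)) - 24450) + 22/41614 = 42118/((-6736 + 804) - 24450) + 22*(1/41614) = 42118/(-5932 - 24450) + 11/20807 = 42118/(-30382) + 11/20807 = 42118*(-1/30382) + 11/20807 = -21059/15191 + 11/20807 = -438007512/316079137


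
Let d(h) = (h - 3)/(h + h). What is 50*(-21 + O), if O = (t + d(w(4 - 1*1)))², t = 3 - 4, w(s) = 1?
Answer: -850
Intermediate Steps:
t = -1
d(h) = (-3 + h)/(2*h) (d(h) = (-3 + h)/((2*h)) = (-3 + h)*(1/(2*h)) = (-3 + h)/(2*h))
O = 4 (O = (-1 + (½)*(-3 + 1)/1)² = (-1 + (½)*1*(-2))² = (-1 - 1)² = (-2)² = 4)
50*(-21 + O) = 50*(-21 + 4) = 50*(-17) = -850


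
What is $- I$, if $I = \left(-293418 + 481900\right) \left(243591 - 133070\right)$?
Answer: $-20831219122$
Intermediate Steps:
$I = 20831219122$ ($I = 188482 \cdot 110521 = 20831219122$)
$- I = \left(-1\right) 20831219122 = -20831219122$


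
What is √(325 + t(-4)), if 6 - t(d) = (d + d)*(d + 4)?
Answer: √331 ≈ 18.193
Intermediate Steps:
t(d) = 6 - 2*d*(4 + d) (t(d) = 6 - (d + d)*(d + 4) = 6 - 2*d*(4 + d))
√(325 + t(-4)) = √(325 + (6 - 8*(-4) - 2*(-4)²)) = √(325 + (6 + 32 - 2*16)) = √(325 + (6 + 32 - 32)) = √(325 + 6) = √331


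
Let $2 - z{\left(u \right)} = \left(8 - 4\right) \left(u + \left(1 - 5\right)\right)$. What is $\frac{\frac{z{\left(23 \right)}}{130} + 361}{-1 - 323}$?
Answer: $- \frac{5857}{5265} \approx -1.1124$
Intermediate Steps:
$z{\left(u \right)} = 18 - 4 u$ ($z{\left(u \right)} = 2 - \left(8 - 4\right) \left(u + \left(1 - 5\right)\right) = 2 - 4 \left(u + \left(1 - 5\right)\right) = 2 - 4 \left(u - 4\right) = 2 - 4 \left(-4 + u\right) = 2 - \left(-16 + 4 u\right) = 18 - 4 u$)
$\frac{\frac{z{\left(23 \right)}}{130} + 361}{-1 - 323} = \frac{\frac{18 - 92}{130} + 361}{-1 - 323} = \frac{\left(18 - 92\right) \frac{1}{130} + 361}{-324} = \left(\left(-74\right) \frac{1}{130} + 361\right) \left(- \frac{1}{324}\right) = \left(- \frac{37}{65} + 361\right) \left(- \frac{1}{324}\right) = \frac{23428}{65} \left(- \frac{1}{324}\right) = - \frac{5857}{5265}$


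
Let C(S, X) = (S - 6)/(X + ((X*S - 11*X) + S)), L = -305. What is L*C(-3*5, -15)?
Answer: 427/24 ≈ 17.792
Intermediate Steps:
C(S, X) = (-6 + S)/(S - 10*X + S*X) (C(S, X) = (-6 + S)/(X + ((S*X - 11*X) + S)) = (-6 + S)/(X + ((-11*X + S*X) + S)) = (-6 + S)/(X + (S - 11*X + S*X)) = (-6 + S)/(S - 10*X + S*X))
L*C(-3*5, -15) = -305*(-6 - 3*5)/(-3*5 - 10*(-15) - 3*5*(-15)) = -305*(-6 - 15)/(-15 + 150 - 15*(-15)) = -305*(-21)/(-15 + 150 + 225) = -305*(-21)/360 = -61*(-21)/72 = -305*(-7/120) = 427/24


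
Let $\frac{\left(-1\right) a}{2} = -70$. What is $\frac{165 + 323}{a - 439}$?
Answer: $- \frac{488}{299} \approx -1.6321$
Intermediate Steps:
$a = 140$ ($a = \left(-2\right) \left(-70\right) = 140$)
$\frac{165 + 323}{a - 439} = \frac{165 + 323}{140 - 439} = \frac{488}{-299} = 488 \left(- \frac{1}{299}\right) = - \frac{488}{299}$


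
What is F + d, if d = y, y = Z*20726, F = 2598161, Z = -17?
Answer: 2245819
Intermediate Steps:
y = -352342 (y = -17*20726 = -352342)
d = -352342
F + d = 2598161 - 352342 = 2245819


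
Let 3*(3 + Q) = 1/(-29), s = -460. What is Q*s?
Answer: 120520/87 ≈ 1385.3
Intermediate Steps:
Q = -262/87 (Q = -3 + (1/3)/(-29) = -3 + (1/3)*(-1/29) = -3 - 1/87 = -262/87 ≈ -3.0115)
Q*s = -262/87*(-460) = 120520/87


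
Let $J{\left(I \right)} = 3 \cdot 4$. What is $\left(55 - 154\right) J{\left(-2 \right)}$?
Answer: $-1188$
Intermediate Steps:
$J{\left(I \right)} = 12$
$\left(55 - 154\right) J{\left(-2 \right)} = \left(55 - 154\right) 12 = \left(-99\right) 12 = -1188$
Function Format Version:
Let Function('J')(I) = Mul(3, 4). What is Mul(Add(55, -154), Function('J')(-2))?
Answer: -1188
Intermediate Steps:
Function('J')(I) = 12
Mul(Add(55, -154), Function('J')(-2)) = Mul(Add(55, -154), 12) = Mul(-99, 12) = -1188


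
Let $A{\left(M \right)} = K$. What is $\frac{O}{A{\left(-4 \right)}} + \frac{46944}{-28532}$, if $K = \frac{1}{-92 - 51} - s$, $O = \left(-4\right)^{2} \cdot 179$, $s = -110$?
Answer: $\frac{390962696}{16027851} \approx 24.393$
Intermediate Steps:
$O = 2864$ ($O = 16 \cdot 179 = 2864$)
$K = \frac{15729}{143}$ ($K = \frac{1}{-92 - 51} - -110 = \frac{1}{-143} + 110 = - \frac{1}{143} + 110 = \frac{15729}{143} \approx 109.99$)
$A{\left(M \right)} = \frac{15729}{143}$
$\frac{O}{A{\left(-4 \right)}} + \frac{46944}{-28532} = \frac{2864}{\frac{15729}{143}} + \frac{46944}{-28532} = 2864 \cdot \frac{143}{15729} + 46944 \left(- \frac{1}{28532}\right) = \frac{409552}{15729} - \frac{11736}{7133} = \frac{390962696}{16027851}$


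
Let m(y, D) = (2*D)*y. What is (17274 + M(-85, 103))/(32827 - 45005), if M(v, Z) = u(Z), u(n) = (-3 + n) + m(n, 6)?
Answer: -9305/6089 ≈ -1.5282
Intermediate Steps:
m(y, D) = 2*D*y
u(n) = -3 + 13*n (u(n) = (-3 + n) + 2*6*n = (-3 + n) + 12*n = -3 + 13*n)
M(v, Z) = -3 + 13*Z
(17274 + M(-85, 103))/(32827 - 45005) = (17274 + (-3 + 13*103))/(32827 - 45005) = (17274 + (-3 + 1339))/(-12178) = (17274 + 1336)*(-1/12178) = 18610*(-1/12178) = -9305/6089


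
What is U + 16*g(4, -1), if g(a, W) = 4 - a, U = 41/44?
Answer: 41/44 ≈ 0.93182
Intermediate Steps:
U = 41/44 (U = 41*(1/44) = 41/44 ≈ 0.93182)
U + 16*g(4, -1) = 41/44 + 16*(4 - 1*4) = 41/44 + 16*(4 - 4) = 41/44 + 16*0 = 41/44 + 0 = 41/44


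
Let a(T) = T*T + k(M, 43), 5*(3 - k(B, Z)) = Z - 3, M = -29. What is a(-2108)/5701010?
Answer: 4443659/5701010 ≈ 0.77945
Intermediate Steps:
k(B, Z) = 18/5 - Z/5 (k(B, Z) = 3 - (Z - 3)/5 = 3 - (-3 + Z)/5 = 3 + (⅗ - Z/5) = 18/5 - Z/5)
a(T) = -5 + T² (a(T) = T*T + (18/5 - ⅕*43) = T² + (18/5 - 43/5) = T² - 5 = -5 + T²)
a(-2108)/5701010 = (-5 + (-2108)²)/5701010 = (-5 + 4443664)*(1/5701010) = 4443659*(1/5701010) = 4443659/5701010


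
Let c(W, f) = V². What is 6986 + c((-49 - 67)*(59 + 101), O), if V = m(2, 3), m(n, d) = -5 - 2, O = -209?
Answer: 7035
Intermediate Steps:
m(n, d) = -7
V = -7
c(W, f) = 49 (c(W, f) = (-7)² = 49)
6986 + c((-49 - 67)*(59 + 101), O) = 6986 + 49 = 7035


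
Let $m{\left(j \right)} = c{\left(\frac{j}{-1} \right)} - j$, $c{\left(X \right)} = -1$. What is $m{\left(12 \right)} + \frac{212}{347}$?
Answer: $- \frac{4299}{347} \approx -12.389$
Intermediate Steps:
$m{\left(j \right)} = -1 - j$
$m{\left(12 \right)} + \frac{212}{347} = \left(-1 - 12\right) + \frac{212}{347} = \left(-1 - 12\right) + 212 \cdot \frac{1}{347} = -13 + \frac{212}{347} = - \frac{4299}{347}$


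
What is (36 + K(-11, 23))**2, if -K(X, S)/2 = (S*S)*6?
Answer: 39841344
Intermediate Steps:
K(X, S) = -12*S**2 (K(X, S) = -2*S*S*6 = -2*S**2*6 = -12*S**2)
(36 + K(-11, 23))**2 = (36 - 12*23**2)**2 = (36 - 12*529)**2 = (36 - 6348)**2 = (-6312)**2 = 39841344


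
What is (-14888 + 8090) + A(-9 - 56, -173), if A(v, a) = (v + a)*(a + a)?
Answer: 75550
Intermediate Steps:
A(v, a) = 2*a*(a + v) (A(v, a) = (a + v)*(2*a) = 2*a*(a + v))
(-14888 + 8090) + A(-9 - 56, -173) = (-14888 + 8090) + 2*(-173)*(-173 + (-9 - 56)) = -6798 + 2*(-173)*(-173 - 65) = -6798 + 2*(-173)*(-238) = -6798 + 82348 = 75550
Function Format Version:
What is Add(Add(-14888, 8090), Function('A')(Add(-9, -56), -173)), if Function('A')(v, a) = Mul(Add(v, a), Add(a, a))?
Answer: 75550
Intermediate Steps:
Function('A')(v, a) = Mul(2, a, Add(a, v)) (Function('A')(v, a) = Mul(Add(a, v), Mul(2, a)) = Mul(2, a, Add(a, v)))
Add(Add(-14888, 8090), Function('A')(Add(-9, -56), -173)) = Add(Add(-14888, 8090), Mul(2, -173, Add(-173, Add(-9, -56)))) = Add(-6798, Mul(2, -173, Add(-173, -65))) = Add(-6798, Mul(2, -173, -238)) = Add(-6798, 82348) = 75550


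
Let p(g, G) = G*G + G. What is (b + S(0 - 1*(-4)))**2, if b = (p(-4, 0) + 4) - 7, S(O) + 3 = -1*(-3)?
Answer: 9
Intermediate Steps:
p(g, G) = G + G**2 (p(g, G) = G**2 + G = G + G**2)
S(O) = 0 (S(O) = -3 - 1*(-3) = -3 + 3 = 0)
b = -3 (b = (0*(1 + 0) + 4) - 7 = (0*1 + 4) - 7 = (0 + 4) - 7 = 4 - 7 = -3)
(b + S(0 - 1*(-4)))**2 = (-3 + 0)**2 = (-3)**2 = 9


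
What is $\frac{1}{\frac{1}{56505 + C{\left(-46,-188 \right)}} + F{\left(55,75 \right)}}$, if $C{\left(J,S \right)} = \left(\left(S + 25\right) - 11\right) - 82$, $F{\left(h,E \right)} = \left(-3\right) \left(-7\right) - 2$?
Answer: $\frac{56249}{1068732} \approx 0.052631$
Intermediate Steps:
$F{\left(h,E \right)} = 19$ ($F{\left(h,E \right)} = 21 - 2 = 19$)
$C{\left(J,S \right)} = -68 + S$ ($C{\left(J,S \right)} = \left(\left(25 + S\right) - 11\right) - 82 = \left(14 + S\right) - 82 = -68 + S$)
$\frac{1}{\frac{1}{56505 + C{\left(-46,-188 \right)}} + F{\left(55,75 \right)}} = \frac{1}{\frac{1}{56505 - 256} + 19} = \frac{1}{\frac{1}{56249} + 19} = \frac{1}{\frac{1068732}{56249}} = \frac{56249}{1068732}$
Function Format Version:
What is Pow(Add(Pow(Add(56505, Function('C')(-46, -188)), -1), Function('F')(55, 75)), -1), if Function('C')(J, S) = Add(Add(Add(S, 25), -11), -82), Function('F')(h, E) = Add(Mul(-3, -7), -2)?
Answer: Rational(56249, 1068732) ≈ 0.052631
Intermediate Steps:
Function('F')(h, E) = 19 (Function('F')(h, E) = Add(21, -2) = 19)
Function('C')(J, S) = Add(-68, S) (Function('C')(J, S) = Add(Add(Add(25, S), -11), -82) = Add(Add(14, S), -82) = Add(-68, S))
Pow(Add(Pow(Add(56505, Function('C')(-46, -188)), -1), Function('F')(55, 75)), -1) = Pow(Add(Pow(Add(56505, Add(-68, -188)), -1), 19), -1) = Pow(Add(Pow(Add(56505, -256), -1), 19), -1) = Pow(Add(Pow(56249, -1), 19), -1) = Pow(Add(Rational(1, 56249), 19), -1) = Pow(Rational(1068732, 56249), -1) = Rational(56249, 1068732)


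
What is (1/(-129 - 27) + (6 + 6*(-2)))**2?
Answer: 877969/24336 ≈ 36.077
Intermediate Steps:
(1/(-129 - 27) + (6 + 6*(-2)))**2 = (1/(-156) + (6 - 12))**2 = (-1/156 - 6)**2 = (-937/156)**2 = 877969/24336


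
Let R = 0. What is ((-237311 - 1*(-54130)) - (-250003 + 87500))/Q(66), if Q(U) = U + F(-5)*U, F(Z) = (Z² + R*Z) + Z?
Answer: -1477/99 ≈ -14.919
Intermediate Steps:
F(Z) = Z + Z² (F(Z) = (Z² + 0*Z) + Z = (Z² + 0) + Z = Z² + Z = Z + Z²)
Q(U) = 21*U (Q(U) = U + (-5*(1 - 5))*U = U + (-5*(-4))*U = U + 20*U = 21*U)
((-237311 - 1*(-54130)) - (-250003 + 87500))/Q(66) = ((-237311 - 1*(-54130)) - (-250003 + 87500))/((21*66)) = ((-237311 + 54130) - 1*(-162503))/1386 = (-183181 + 162503)*(1/1386) = -20678*1/1386 = -1477/99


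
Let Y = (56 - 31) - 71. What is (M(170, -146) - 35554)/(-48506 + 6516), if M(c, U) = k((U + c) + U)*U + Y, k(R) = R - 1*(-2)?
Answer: 1808/4199 ≈ 0.43058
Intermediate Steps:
k(R) = 2 + R (k(R) = R + 2 = 2 + R)
Y = -46 (Y = 25 - 71 = -46)
M(c, U) = -46 + U*(2 + c + 2*U) (M(c, U) = (2 + ((U + c) + U))*U - 46 = (2 + (c + 2*U))*U - 46 = (2 + c + 2*U)*U - 46 = U*(2 + c + 2*U) - 46 = -46 + U*(2 + c + 2*U))
(M(170, -146) - 35554)/(-48506 + 6516) = ((-46 - 146*(2 + 170 + 2*(-146))) - 35554)/(-48506 + 6516) = ((-46 - 146*(2 + 170 - 292)) - 35554)/(-41990) = ((-46 - 146*(-120)) - 35554)*(-1/41990) = ((-46 + 17520) - 35554)*(-1/41990) = (17474 - 35554)*(-1/41990) = -18080*(-1/41990) = 1808/4199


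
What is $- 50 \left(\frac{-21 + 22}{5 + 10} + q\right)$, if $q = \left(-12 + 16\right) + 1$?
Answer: $- \frac{760}{3} \approx -253.33$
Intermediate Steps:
$q = 5$ ($q = 4 + 1 = 5$)
$- 50 \left(\frac{-21 + 22}{5 + 10} + q\right) = - 50 \left(\frac{-21 + 22}{5 + 10} + 5\right) = - 50 \left(1 \cdot \frac{1}{15} + 5\right) = - 50 \left(\frac{1}{15} + 5\right) = \left(-50\right) \frac{76}{15} = - \frac{760}{3}$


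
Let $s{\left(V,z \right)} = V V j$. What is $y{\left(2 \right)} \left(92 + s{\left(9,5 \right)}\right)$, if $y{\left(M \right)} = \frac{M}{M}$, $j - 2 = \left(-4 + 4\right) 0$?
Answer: $254$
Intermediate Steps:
$j = 2$ ($j = 2 + \left(-4 + 4\right) 0 = 2 + 0 \cdot 0 = 2 + 0 = 2$)
$y{\left(M \right)} = 1$
$s{\left(V,z \right)} = 2 V^{2}$ ($s{\left(V,z \right)} = V V 2 = V^{2} \cdot 2 = 2 V^{2}$)
$y{\left(2 \right)} \left(92 + s{\left(9,5 \right)}\right) = 1 \left(92 + 2 \cdot 9^{2}\right) = 1 \left(92 + 2 \cdot 81\right) = 1 \left(92 + 162\right) = 1 \cdot 254 = 254$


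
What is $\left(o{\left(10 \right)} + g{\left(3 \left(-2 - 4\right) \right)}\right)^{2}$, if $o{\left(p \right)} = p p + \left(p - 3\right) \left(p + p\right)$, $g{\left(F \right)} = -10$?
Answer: $52900$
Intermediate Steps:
$o{\left(p \right)} = p^{2} + 2 p \left(-3 + p\right)$ ($o{\left(p \right)} = p^{2} + \left(-3 + p\right) 2 p = p^{2} + 2 p \left(-3 + p\right)$)
$\left(o{\left(10 \right)} + g{\left(3 \left(-2 - 4\right) \right)}\right)^{2} = \left(3 \cdot 10 \left(-2 + 10\right) - 10\right)^{2} = \left(3 \cdot 10 \cdot 8 - 10\right)^{2} = \left(240 - 10\right)^{2} = 230^{2} = 52900$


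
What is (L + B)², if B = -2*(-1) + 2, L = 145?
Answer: 22201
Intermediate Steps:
B = 4 (B = 2 + 2 = 4)
(L + B)² = (145 + 4)² = 149² = 22201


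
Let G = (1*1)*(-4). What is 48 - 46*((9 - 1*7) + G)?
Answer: 140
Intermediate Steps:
G = -4 (G = 1*(-4) = -4)
48 - 46*((9 - 1*7) + G) = 48 - 46*((9 - 1*7) - 4) = 48 - 46*((9 - 7) - 4) = 48 - 46*(2 - 4) = 48 - 46*(-2) = 48 + 92 = 140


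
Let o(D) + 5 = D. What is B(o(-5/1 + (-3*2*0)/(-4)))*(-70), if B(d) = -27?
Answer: 1890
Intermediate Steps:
o(D) = -5 + D
B(o(-5/1 + (-3*2*0)/(-4)))*(-70) = -27*(-70) = 1890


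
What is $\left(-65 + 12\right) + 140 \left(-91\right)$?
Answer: $-12793$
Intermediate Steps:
$\left(-65 + 12\right) + 140 \left(-91\right) = -53 - 12740 = -12793$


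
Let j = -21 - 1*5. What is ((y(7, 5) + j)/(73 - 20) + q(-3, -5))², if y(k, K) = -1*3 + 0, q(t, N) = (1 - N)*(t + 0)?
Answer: 966289/2809 ≈ 344.00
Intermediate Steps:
q(t, N) = t*(1 - N) (q(t, N) = (1 - N)*t = t*(1 - N))
y(k, K) = -3 (y(k, K) = -3 + 0 = -3)
j = -26 (j = -21 - 5 = -26)
((y(7, 5) + j)/(73 - 20) + q(-3, -5))² = ((-3 - 26)/(73 - 20) - 3*(1 - 1*(-5)))² = (-29/53 - 3*(1 + 5))² = (-29*1/53 - 3*6)² = (-29/53 - 18)² = (-983/53)² = 966289/2809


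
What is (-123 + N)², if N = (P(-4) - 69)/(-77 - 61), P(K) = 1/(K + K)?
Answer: 18289587121/1218816 ≈ 15006.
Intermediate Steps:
P(K) = 1/(2*K)
N = 553/1104 (N = ((½)/(-4) - 69)/(-77 - 61) = ((½)*(-¼) - 69)/(-138) = (-⅛ - 69)*(-1/138) = -553/8*(-1/138) = 553/1104 ≈ 0.50091)
(-123 + N)² = (-123 + 553/1104)² = (-135239/1104)² = 18289587121/1218816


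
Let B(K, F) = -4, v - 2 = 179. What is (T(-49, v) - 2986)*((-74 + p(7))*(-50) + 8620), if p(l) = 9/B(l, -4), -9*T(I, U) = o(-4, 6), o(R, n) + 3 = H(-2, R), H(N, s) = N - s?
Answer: -668197145/18 ≈ -3.7122e+7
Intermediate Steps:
v = 181 (v = 2 + 179 = 181)
o(R, n) = -5 - R (o(R, n) = -3 + (-2 - R) = -5 - R)
T(I, U) = ⅑ (T(I, U) = -(-5 - 1*(-4))/9 = -(-5 + 4)/9 = -⅑*(-1) = ⅑)
p(l) = -9/4 (p(l) = 9/(-4) = 9*(-¼) = -9/4)
(T(-49, v) - 2986)*((-74 + p(7))*(-50) + 8620) = (⅑ - 2986)*((-74 - 9/4)*(-50) + 8620) = -26873*(-305/4*(-50) + 8620)/9 = -26873*(7625/2 + 8620)/9 = -26873/9*24865/2 = -668197145/18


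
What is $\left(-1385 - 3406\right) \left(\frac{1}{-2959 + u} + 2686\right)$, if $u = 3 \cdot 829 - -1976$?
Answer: $- \frac{19354418295}{1504} \approx -1.2869 \cdot 10^{7}$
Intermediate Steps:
$u = 4463$ ($u = 2487 + 1976 = 4463$)
$\left(-1385 - 3406\right) \left(\frac{1}{-2959 + u} + 2686\right) = \left(-1385 - 3406\right) \left(\frac{1}{-2959 + 4463} + 2686\right) = - 4791 \left(\frac{1}{1504} + 2686\right) = \left(-4791\right) \frac{4039745}{1504} = - \frac{19354418295}{1504}$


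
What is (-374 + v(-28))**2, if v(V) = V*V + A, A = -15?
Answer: 156025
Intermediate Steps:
v(V) = -15 + V**2 (v(V) = V*V - 15 = V**2 - 15 = -15 + V**2)
(-374 + v(-28))**2 = (-374 + (-15 + (-28)**2))**2 = (-374 + (-15 + 784))**2 = (-374 + 769)**2 = 395**2 = 156025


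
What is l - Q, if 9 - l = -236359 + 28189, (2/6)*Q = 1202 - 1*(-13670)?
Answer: 163563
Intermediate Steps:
Q = 44616 (Q = 3*(1202 - 1*(-13670)) = 3*(1202 + 13670) = 3*14872 = 44616)
l = 208179 (l = 9 - (-236359 + 28189) = 9 - 1*(-208170) = 9 + 208170 = 208179)
l - Q = 208179 - 1*44616 = 208179 - 44616 = 163563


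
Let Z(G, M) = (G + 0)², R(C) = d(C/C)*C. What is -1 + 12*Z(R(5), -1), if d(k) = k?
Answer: 299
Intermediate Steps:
R(C) = C (R(C) = (C/C)*C = 1*C = C)
Z(G, M) = G²
-1 + 12*Z(R(5), -1) = -1 + 12*5² = -1 + 12*25 = -1 + 300 = 299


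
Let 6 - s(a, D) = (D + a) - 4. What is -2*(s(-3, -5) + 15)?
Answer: -66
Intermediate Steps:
s(a, D) = 10 - D - a (s(a, D) = 6 - ((D + a) - 4) = 6 - (-4 + D + a) = 6 + (4 - D - a) = 10 - D - a)
-2*(s(-3, -5) + 15) = -2*((10 - 1*(-5) - 1*(-3)) + 15) = -2*((10 + 5 + 3) + 15) = -2*(18 + 15) = -2*33 = -66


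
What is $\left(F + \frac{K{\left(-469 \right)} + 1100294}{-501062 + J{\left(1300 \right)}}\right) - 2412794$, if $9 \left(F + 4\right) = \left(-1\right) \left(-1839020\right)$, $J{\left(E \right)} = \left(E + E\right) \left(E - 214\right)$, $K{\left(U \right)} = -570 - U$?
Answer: $- \frac{46163131637419}{20902842} \approx -2.2085 \cdot 10^{6}$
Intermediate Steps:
$J{\left(E \right)} = 2 E \left(-214 + E\right)$
$F = \frac{1838984}{9}$ ($F = -4 + \frac{\left(-1\right) \left(-1839020\right)}{9} = -4 + \frac{1}{9} \cdot 1839020 = -4 + \frac{1839020}{9} = \frac{1838984}{9} \approx 2.0433 \cdot 10^{5}$)
$\left(F + \frac{K{\left(-469 \right)} + 1100294}{-501062 + J{\left(1300 \right)}}\right) - 2412794 = \left(\frac{1838984}{9} + \frac{\left(-570 - -469\right) + 1100294}{-501062 + 2 \cdot 1300 \left(-214 + 1300\right)}\right) - 2412794 = \left(\frac{1838984}{9} + \frac{\left(-570 + 469\right) + 1100294}{-501062 + 2 \cdot 1300 \cdot 1086}\right) - 2412794 = \left(\frac{1838984}{9} + \frac{-101 + 1100294}{-501062 + 2823600}\right) - 2412794 = \left(\frac{1838984}{9} + \frac{1100193}{2322538}\right) - 2412794 = \frac{4271120123129}{20902842} - 2412794 = - \frac{46163131637419}{20902842}$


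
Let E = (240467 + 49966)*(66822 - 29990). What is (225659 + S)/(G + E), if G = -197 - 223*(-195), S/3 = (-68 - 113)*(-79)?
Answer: 67139/2674317886 ≈ 2.5105e-5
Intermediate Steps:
S = 42897 (S = 3*((-68 - 113)*(-79)) = 3*(-181*(-79)) = 3*14299 = 42897)
E = 10697228256 (E = 290433*36832 = 10697228256)
G = 43288 (G = -197 + 43485 = 43288)
(225659 + S)/(G + E) = (225659 + 42897)/(43288 + 10697228256) = 268556/10697271544 = 268556*(1/10697271544) = 67139/2674317886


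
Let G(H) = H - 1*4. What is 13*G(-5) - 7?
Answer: -124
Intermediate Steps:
G(H) = -4 + H (G(H) = H - 4 = -4 + H)
13*G(-5) - 7 = 13*(-4 - 5) - 7 = 13*(-9) - 7 = -117 - 7 = -124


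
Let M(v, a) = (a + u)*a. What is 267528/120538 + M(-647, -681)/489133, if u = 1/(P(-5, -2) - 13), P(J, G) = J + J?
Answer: 2147753404572/678029805871 ≈ 3.1676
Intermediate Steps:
P(J, G) = 2*J
u = -1/23 (u = 1/(2*(-5) - 13) = 1/(-10 - 13) = 1/(-23) = -1/23 ≈ -0.043478)
M(v, a) = a*(-1/23 + a) (M(v, a) = (a - 1/23)*a = (-1/23 + a)*a = a*(-1/23 + a))
267528/120538 + M(-647, -681)/489133 = 267528/120538 - 681*(-1/23 - 681)/489133 = 267528*(1/120538) - 681*(-15664/23)*(1/489133) = 133764/60269 + (10667184/23)*(1/489133) = 133764/60269 + 10667184/11250059 = 2147753404572/678029805871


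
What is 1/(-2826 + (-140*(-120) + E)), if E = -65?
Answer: 1/13909 ≈ 7.1896e-5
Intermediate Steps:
1/(-2826 + (-140*(-120) + E)) = 1/(-2826 + (-140*(-120) - 65)) = 1/(-2826 + (16800 - 65)) = 1/(-2826 + 16735) = 1/13909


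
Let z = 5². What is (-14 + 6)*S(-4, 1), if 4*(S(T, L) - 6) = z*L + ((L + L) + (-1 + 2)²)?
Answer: -104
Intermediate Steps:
z = 25
S(T, L) = 25/4 + 27*L/4 (S(T, L) = 6 + (25*L + ((L + L) + (-1 + 2)²))/4 = 6 + (25*L + (2*L + 1²))/4 = 6 + (25*L + (2*L + 1))/4 = 6 + (25*L + (1 + 2*L))/4 = 6 + (1 + 27*L)/4 = 6 + (¼ + 27*L/4) = 25/4 + 27*L/4)
(-14 + 6)*S(-4, 1) = (-14 + 6)*(25/4 + (27/4)*1) = -8*(25/4 + 27/4) = -8*13 = -104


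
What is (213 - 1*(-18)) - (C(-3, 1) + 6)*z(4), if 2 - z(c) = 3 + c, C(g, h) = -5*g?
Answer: 336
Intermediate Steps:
z(c) = -1 - c (z(c) = 2 - (3 + c) = 2 + (-3 - c) = -1 - c)
(213 - 1*(-18)) - (C(-3, 1) + 6)*z(4) = (213 - 1*(-18)) - (-5*(-3) + 6)*(-1 - 1*4) = (213 + 18) - (15 + 6)*(-1 - 4) = 231 - 21*(-5) = 231 - 1*(-105) = 231 + 105 = 336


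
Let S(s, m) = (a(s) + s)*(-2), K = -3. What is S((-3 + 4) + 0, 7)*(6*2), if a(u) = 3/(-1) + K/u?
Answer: 120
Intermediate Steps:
a(u) = -3 - 3/u (a(u) = 3/(-1) - 3/u = 3*(-1) - 3/u = -3 - 3/u)
S(s, m) = 6 - 2*s + 6/s (S(s, m) = ((-3 - 3/s) + s)*(-2) = (-3 + s - 3/s)*(-2) = 6 - 2*s + 6/s)
S((-3 + 4) + 0, 7)*(6*2) = (6 - 2*((-3 + 4) + 0) + 6/((-3 + 4) + 0))*(6*2) = (6 - 2*(1 + 0) + 6/(1 + 0))*12 = (6 - 2*1 + 6/1)*12 = (6 - 2 + 6*1)*12 = (6 - 2 + 6)*12 = 10*12 = 120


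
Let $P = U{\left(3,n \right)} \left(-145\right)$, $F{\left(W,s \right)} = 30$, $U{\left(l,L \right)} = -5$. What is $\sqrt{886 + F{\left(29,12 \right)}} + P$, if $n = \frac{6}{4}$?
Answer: $725 + 2 \sqrt{229} \approx 755.27$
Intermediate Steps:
$n = \frac{3}{2}$ ($n = 6 \cdot \frac{1}{4} = \frac{3}{2} \approx 1.5$)
$P = 725$ ($P = \left(-5\right) \left(-145\right) = 725$)
$\sqrt{886 + F{\left(29,12 \right)}} + P = \sqrt{886 + 30} + 725 = \sqrt{916} + 725 = 2 \sqrt{229} + 725 = 725 + 2 \sqrt{229}$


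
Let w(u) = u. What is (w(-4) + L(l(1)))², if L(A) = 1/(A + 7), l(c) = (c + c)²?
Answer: 1849/121 ≈ 15.281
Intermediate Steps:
l(c) = 4*c² (l(c) = (2*c)² = 4*c²)
L(A) = 1/(7 + A)
(w(-4) + L(l(1)))² = (-4 + 1/(7 + 4*1²))² = (-4 + 1/(7 + 4*1))² = (-4 + 1/(7 + 4))² = (-4 + 1/11)² = (-43/11)² = 1849/121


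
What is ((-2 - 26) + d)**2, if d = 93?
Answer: 4225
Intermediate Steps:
((-2 - 26) + d)**2 = ((-2 - 26) + 93)**2 = (-28 + 93)**2 = 65**2 = 4225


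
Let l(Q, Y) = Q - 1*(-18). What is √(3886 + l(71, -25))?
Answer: 5*√159 ≈ 63.048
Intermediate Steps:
l(Q, Y) = 18 + Q (l(Q, Y) = Q + 18 = 18 + Q)
√(3886 + l(71, -25)) = √(3886 + (18 + 71)) = √(3886 + 89) = √3975 = 5*√159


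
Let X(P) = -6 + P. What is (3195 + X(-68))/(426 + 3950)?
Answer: 3121/4376 ≈ 0.71321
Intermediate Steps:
(3195 + X(-68))/(426 + 3950) = (3195 + (-6 - 68))/(426 + 3950) = (3195 - 74)/4376 = 3121*(1/4376) = 3121/4376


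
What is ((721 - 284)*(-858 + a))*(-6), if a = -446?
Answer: 3419088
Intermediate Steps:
((721 - 284)*(-858 + a))*(-6) = ((721 - 284)*(-858 - 446))*(-6) = (437*(-1304))*(-6) = -569848*(-6) = 3419088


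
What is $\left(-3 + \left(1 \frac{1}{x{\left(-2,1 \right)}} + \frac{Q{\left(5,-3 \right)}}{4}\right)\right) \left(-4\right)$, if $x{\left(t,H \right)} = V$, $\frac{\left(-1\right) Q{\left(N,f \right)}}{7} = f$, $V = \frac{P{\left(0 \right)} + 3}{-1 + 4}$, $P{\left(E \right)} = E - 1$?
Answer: $-15$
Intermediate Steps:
$P{\left(E \right)} = -1 + E$ ($P{\left(E \right)} = E - 1 = -1 + E$)
$V = \frac{2}{3}$ ($V = \frac{\left(-1 + 0\right) + 3}{-1 + 4} = \frac{-1 + 3}{3} = 2 \cdot \frac{1}{3} = \frac{2}{3} \approx 0.66667$)
$Q{\left(N,f \right)} = - 7 f$
$x{\left(t,H \right)} = \frac{2}{3}$
$\left(-3 + \left(1 \frac{1}{x{\left(-2,1 \right)}} + \frac{Q{\left(5,-3 \right)}}{4}\right)\right) \left(-4\right) = \left(-3 + \left(1 \frac{1}{\frac{2}{3}} + \frac{\left(-7\right) \left(-3\right)}{4}\right)\right) \left(-4\right) = \left(-3 + \left(1 \cdot \frac{3}{2} + 21 \cdot \frac{1}{4}\right)\right) \left(-4\right) = \left(-3 + \left(\frac{3}{2} + \frac{21}{4}\right)\right) \left(-4\right) = \left(-3 + \frac{27}{4}\right) \left(-4\right) = \frac{15}{4} \left(-4\right) = -15$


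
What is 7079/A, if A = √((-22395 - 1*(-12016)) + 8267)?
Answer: -7079*I*√33/264 ≈ -154.04*I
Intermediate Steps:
A = 8*I*√33 (A = √((-22395 + 12016) + 8267) = √(-10379 + 8267) = √(-2112) = 8*I*√33 ≈ 45.956*I)
7079/A = 7079/((8*I*√33)) = 7079*(-I*√33/264) = -7079*I*√33/264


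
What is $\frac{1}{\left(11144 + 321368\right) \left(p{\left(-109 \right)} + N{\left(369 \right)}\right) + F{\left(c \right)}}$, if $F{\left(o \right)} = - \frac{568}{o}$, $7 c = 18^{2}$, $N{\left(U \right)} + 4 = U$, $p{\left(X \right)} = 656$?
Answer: $\frac{81}{27499073918} \approx 2.9456 \cdot 10^{-9}$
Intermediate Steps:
$N{\left(U \right)} = -4 + U$
$c = \frac{324}{7}$ ($c = \frac{18^{2}}{7} = \frac{1}{7} \cdot 324 = \frac{324}{7} \approx 46.286$)
$\frac{1}{\left(11144 + 321368\right) \left(p{\left(-109 \right)} + N{\left(369 \right)}\right) + F{\left(c \right)}} = \frac{1}{\left(11144 + 321368\right) \left(656 + \left(-4 + 369\right)\right) - \frac{568}{\frac{324}{7}}} = \frac{1}{332512 \left(656 + 365\right) - \frac{994}{81}} = \frac{1}{332512 \cdot 1021 - \frac{994}{81}} = \frac{1}{339494752 - \frac{994}{81}} = \frac{1}{\frac{27499073918}{81}} = \frac{81}{27499073918}$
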